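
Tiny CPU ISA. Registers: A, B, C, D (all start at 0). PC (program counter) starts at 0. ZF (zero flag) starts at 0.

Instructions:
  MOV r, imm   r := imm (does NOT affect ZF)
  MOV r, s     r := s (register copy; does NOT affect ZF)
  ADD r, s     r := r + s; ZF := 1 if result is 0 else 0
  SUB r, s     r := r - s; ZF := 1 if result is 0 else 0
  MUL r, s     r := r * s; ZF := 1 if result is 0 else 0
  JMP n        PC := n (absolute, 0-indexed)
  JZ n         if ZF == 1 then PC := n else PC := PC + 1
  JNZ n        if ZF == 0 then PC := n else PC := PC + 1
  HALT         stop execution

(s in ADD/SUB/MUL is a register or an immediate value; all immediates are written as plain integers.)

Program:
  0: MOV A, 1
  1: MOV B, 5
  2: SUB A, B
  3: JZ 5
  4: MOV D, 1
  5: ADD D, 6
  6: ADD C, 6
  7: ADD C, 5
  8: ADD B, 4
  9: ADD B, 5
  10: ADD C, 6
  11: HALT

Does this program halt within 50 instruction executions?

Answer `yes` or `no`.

Answer: yes

Derivation:
Step 1: PC=0 exec 'MOV A, 1'. After: A=1 B=0 C=0 D=0 ZF=0 PC=1
Step 2: PC=1 exec 'MOV B, 5'. After: A=1 B=5 C=0 D=0 ZF=0 PC=2
Step 3: PC=2 exec 'SUB A, B'. After: A=-4 B=5 C=0 D=0 ZF=0 PC=3
Step 4: PC=3 exec 'JZ 5'. After: A=-4 B=5 C=0 D=0 ZF=0 PC=4
Step 5: PC=4 exec 'MOV D, 1'. After: A=-4 B=5 C=0 D=1 ZF=0 PC=5
Step 6: PC=5 exec 'ADD D, 6'. After: A=-4 B=5 C=0 D=7 ZF=0 PC=6
Step 7: PC=6 exec 'ADD C, 6'. After: A=-4 B=5 C=6 D=7 ZF=0 PC=7
Step 8: PC=7 exec 'ADD C, 5'. After: A=-4 B=5 C=11 D=7 ZF=0 PC=8
Step 9: PC=8 exec 'ADD B, 4'. After: A=-4 B=9 C=11 D=7 ZF=0 PC=9
Step 10: PC=9 exec 'ADD B, 5'. After: A=-4 B=14 C=11 D=7 ZF=0 PC=10
Step 11: PC=10 exec 'ADD C, 6'. After: A=-4 B=14 C=17 D=7 ZF=0 PC=11
Step 12: PC=11 exec 'HALT'. After: A=-4 B=14 C=17 D=7 ZF=0 PC=11 HALTED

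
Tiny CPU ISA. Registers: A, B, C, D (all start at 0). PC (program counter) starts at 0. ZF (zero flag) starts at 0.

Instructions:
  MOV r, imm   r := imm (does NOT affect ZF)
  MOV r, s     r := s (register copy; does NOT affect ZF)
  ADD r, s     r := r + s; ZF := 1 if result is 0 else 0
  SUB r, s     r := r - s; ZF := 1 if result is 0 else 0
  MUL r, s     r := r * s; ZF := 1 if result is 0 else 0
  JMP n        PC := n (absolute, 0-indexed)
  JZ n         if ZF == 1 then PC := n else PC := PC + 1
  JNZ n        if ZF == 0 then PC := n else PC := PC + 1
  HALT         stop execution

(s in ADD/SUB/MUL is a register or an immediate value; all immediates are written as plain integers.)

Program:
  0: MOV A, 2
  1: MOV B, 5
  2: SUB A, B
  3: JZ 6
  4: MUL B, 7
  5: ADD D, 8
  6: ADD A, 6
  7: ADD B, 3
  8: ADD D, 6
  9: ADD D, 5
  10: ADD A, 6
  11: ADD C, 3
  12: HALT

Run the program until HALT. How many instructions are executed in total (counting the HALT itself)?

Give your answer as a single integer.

Step 1: PC=0 exec 'MOV A, 2'. After: A=2 B=0 C=0 D=0 ZF=0 PC=1
Step 2: PC=1 exec 'MOV B, 5'. After: A=2 B=5 C=0 D=0 ZF=0 PC=2
Step 3: PC=2 exec 'SUB A, B'. After: A=-3 B=5 C=0 D=0 ZF=0 PC=3
Step 4: PC=3 exec 'JZ 6'. After: A=-3 B=5 C=0 D=0 ZF=0 PC=4
Step 5: PC=4 exec 'MUL B, 7'. After: A=-3 B=35 C=0 D=0 ZF=0 PC=5
Step 6: PC=5 exec 'ADD D, 8'. After: A=-3 B=35 C=0 D=8 ZF=0 PC=6
Step 7: PC=6 exec 'ADD A, 6'. After: A=3 B=35 C=0 D=8 ZF=0 PC=7
Step 8: PC=7 exec 'ADD B, 3'. After: A=3 B=38 C=0 D=8 ZF=0 PC=8
Step 9: PC=8 exec 'ADD D, 6'. After: A=3 B=38 C=0 D=14 ZF=0 PC=9
Step 10: PC=9 exec 'ADD D, 5'. After: A=3 B=38 C=0 D=19 ZF=0 PC=10
Step 11: PC=10 exec 'ADD A, 6'. After: A=9 B=38 C=0 D=19 ZF=0 PC=11
Step 12: PC=11 exec 'ADD C, 3'. After: A=9 B=38 C=3 D=19 ZF=0 PC=12
Step 13: PC=12 exec 'HALT'. After: A=9 B=38 C=3 D=19 ZF=0 PC=12 HALTED
Total instructions executed: 13

Answer: 13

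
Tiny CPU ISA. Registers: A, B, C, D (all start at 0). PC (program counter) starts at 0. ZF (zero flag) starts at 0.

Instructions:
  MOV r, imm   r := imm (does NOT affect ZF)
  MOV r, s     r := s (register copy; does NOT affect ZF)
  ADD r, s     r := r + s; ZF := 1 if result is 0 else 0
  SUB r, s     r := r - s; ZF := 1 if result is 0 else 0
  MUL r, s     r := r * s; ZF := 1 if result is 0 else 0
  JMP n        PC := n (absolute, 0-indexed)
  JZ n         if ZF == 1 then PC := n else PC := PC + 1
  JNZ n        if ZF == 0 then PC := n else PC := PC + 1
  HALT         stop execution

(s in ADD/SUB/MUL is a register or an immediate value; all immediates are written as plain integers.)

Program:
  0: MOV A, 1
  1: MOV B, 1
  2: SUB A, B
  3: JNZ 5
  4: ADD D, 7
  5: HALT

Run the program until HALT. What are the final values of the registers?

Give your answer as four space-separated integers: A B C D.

Step 1: PC=0 exec 'MOV A, 1'. After: A=1 B=0 C=0 D=0 ZF=0 PC=1
Step 2: PC=1 exec 'MOV B, 1'. After: A=1 B=1 C=0 D=0 ZF=0 PC=2
Step 3: PC=2 exec 'SUB A, B'. After: A=0 B=1 C=0 D=0 ZF=1 PC=3
Step 4: PC=3 exec 'JNZ 5'. After: A=0 B=1 C=0 D=0 ZF=1 PC=4
Step 5: PC=4 exec 'ADD D, 7'. After: A=0 B=1 C=0 D=7 ZF=0 PC=5
Step 6: PC=5 exec 'HALT'. After: A=0 B=1 C=0 D=7 ZF=0 PC=5 HALTED

Answer: 0 1 0 7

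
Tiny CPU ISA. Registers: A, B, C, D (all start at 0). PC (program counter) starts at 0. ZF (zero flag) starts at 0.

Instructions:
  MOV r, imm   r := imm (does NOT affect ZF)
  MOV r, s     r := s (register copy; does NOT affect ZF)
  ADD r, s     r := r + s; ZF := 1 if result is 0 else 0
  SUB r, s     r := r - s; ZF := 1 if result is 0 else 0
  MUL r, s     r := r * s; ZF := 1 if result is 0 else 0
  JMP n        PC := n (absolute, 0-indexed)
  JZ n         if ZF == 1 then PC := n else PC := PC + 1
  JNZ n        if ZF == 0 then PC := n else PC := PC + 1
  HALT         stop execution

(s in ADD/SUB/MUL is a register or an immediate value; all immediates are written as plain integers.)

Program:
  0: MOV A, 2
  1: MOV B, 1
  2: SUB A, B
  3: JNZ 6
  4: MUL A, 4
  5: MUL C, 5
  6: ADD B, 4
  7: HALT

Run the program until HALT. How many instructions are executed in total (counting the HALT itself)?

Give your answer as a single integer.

Step 1: PC=0 exec 'MOV A, 2'. After: A=2 B=0 C=0 D=0 ZF=0 PC=1
Step 2: PC=1 exec 'MOV B, 1'. After: A=2 B=1 C=0 D=0 ZF=0 PC=2
Step 3: PC=2 exec 'SUB A, B'. After: A=1 B=1 C=0 D=0 ZF=0 PC=3
Step 4: PC=3 exec 'JNZ 6'. After: A=1 B=1 C=0 D=0 ZF=0 PC=6
Step 5: PC=6 exec 'ADD B, 4'. After: A=1 B=5 C=0 D=0 ZF=0 PC=7
Step 6: PC=7 exec 'HALT'. After: A=1 B=5 C=0 D=0 ZF=0 PC=7 HALTED
Total instructions executed: 6

Answer: 6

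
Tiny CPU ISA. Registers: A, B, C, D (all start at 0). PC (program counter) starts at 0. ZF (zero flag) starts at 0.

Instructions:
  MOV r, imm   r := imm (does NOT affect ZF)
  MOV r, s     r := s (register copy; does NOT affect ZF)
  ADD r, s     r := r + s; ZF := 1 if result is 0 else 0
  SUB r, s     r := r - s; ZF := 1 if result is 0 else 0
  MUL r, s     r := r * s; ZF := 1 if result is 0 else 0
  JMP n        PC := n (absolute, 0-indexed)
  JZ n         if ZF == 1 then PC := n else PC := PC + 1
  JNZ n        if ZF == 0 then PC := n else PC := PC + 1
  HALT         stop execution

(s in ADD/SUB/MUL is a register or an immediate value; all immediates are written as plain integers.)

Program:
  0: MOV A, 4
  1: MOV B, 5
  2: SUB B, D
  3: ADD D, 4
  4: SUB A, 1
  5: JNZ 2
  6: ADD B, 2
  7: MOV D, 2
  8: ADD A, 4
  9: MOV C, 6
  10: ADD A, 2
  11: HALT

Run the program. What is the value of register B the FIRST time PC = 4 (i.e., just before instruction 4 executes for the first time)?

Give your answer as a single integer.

Step 1: PC=0 exec 'MOV A, 4'. After: A=4 B=0 C=0 D=0 ZF=0 PC=1
Step 2: PC=1 exec 'MOV B, 5'. After: A=4 B=5 C=0 D=0 ZF=0 PC=2
Step 3: PC=2 exec 'SUB B, D'. After: A=4 B=5 C=0 D=0 ZF=0 PC=3
Step 4: PC=3 exec 'ADD D, 4'. After: A=4 B=5 C=0 D=4 ZF=0 PC=4
First time PC=4: B=5

5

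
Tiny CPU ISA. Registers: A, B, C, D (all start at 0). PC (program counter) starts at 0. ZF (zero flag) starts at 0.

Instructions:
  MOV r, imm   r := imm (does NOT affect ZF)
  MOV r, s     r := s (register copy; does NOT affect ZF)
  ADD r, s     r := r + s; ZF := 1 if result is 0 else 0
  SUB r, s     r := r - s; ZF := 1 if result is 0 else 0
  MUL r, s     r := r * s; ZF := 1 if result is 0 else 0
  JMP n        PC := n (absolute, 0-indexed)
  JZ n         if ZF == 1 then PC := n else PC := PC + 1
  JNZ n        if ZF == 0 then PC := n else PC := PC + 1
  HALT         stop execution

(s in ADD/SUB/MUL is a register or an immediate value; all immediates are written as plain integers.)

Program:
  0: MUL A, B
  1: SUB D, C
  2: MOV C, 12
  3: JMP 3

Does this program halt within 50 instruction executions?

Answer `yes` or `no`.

Answer: no

Derivation:
Step 1: PC=0 exec 'MUL A, B'. After: A=0 B=0 C=0 D=0 ZF=1 PC=1
Step 2: PC=1 exec 'SUB D, C'. After: A=0 B=0 C=0 D=0 ZF=1 PC=2
Step 3: PC=2 exec 'MOV C, 12'. After: A=0 B=0 C=12 D=0 ZF=1 PC=3
Step 4: PC=3 exec 'JMP 3'. After: A=0 B=0 C=12 D=0 ZF=1 PC=3
State after step 4 equals state after step 3: the program is in a cycle of length 1 and will never halt.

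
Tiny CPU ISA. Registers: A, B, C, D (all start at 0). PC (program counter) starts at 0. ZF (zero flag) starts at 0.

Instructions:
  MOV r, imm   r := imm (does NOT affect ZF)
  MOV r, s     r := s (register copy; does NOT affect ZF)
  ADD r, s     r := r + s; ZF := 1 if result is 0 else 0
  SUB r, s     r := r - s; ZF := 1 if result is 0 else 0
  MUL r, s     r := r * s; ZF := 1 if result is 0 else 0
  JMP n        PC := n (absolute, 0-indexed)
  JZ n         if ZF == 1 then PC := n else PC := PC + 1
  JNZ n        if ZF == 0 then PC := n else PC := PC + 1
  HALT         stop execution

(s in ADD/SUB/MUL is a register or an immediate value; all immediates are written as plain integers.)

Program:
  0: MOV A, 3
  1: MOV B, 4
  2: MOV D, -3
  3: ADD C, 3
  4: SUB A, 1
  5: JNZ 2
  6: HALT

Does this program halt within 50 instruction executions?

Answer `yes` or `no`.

Step 1: PC=0 exec 'MOV A, 3'. After: A=3 B=0 C=0 D=0 ZF=0 PC=1
Step 2: PC=1 exec 'MOV B, 4'. After: A=3 B=4 C=0 D=0 ZF=0 PC=2
Step 3: PC=2 exec 'MOV D, -3'. After: A=3 B=4 C=0 D=-3 ZF=0 PC=3
Step 4: PC=3 exec 'ADD C, 3'. After: A=3 B=4 C=3 D=-3 ZF=0 PC=4
Step 5: PC=4 exec 'SUB A, 1'. After: A=2 B=4 C=3 D=-3 ZF=0 PC=5
Step 6: PC=5 exec 'JNZ 2'. After: A=2 B=4 C=3 D=-3 ZF=0 PC=2
Step 7: PC=2 exec 'MOV D, -3'. After: A=2 B=4 C=3 D=-3 ZF=0 PC=3
Step 8: PC=3 exec 'ADD C, 3'. After: A=2 B=4 C=6 D=-3 ZF=0 PC=4
Step 9: PC=4 exec 'SUB A, 1'. After: A=1 B=4 C=6 D=-3 ZF=0 PC=5
Step 10: PC=5 exec 'JNZ 2'. After: A=1 B=4 C=6 D=-3 ZF=0 PC=2
Step 11: PC=2 exec 'MOV D, -3'. After: A=1 B=4 C=6 D=-3 ZF=0 PC=3
Step 12: PC=3 exec 'ADD C, 3'. After: A=1 B=4 C=9 D=-3 ZF=0 PC=4
Step 13: PC=4 exec 'SUB A, 1'. After: A=0 B=4 C=9 D=-3 ZF=1 PC=5
Step 14: PC=5 exec 'JNZ 2'. After: A=0 B=4 C=9 D=-3 ZF=1 PC=6
Step 15: PC=6 exec 'HALT'. After: A=0 B=4 C=9 D=-3 ZF=1 PC=6 HALTED

Answer: yes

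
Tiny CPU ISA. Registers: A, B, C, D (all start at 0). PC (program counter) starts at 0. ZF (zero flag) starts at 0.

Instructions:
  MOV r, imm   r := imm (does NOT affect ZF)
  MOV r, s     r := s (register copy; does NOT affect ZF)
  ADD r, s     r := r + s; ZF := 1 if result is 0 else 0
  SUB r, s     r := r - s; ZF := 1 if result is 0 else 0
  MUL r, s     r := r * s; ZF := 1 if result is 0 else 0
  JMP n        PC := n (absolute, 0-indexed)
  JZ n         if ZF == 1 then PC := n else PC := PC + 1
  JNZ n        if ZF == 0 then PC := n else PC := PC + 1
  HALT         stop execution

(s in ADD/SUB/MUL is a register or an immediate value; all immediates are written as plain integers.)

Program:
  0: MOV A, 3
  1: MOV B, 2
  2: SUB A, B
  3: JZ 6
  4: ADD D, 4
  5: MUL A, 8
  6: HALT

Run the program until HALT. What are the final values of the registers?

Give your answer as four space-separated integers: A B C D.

Step 1: PC=0 exec 'MOV A, 3'. After: A=3 B=0 C=0 D=0 ZF=0 PC=1
Step 2: PC=1 exec 'MOV B, 2'. After: A=3 B=2 C=0 D=0 ZF=0 PC=2
Step 3: PC=2 exec 'SUB A, B'. After: A=1 B=2 C=0 D=0 ZF=0 PC=3
Step 4: PC=3 exec 'JZ 6'. After: A=1 B=2 C=0 D=0 ZF=0 PC=4
Step 5: PC=4 exec 'ADD D, 4'. After: A=1 B=2 C=0 D=4 ZF=0 PC=5
Step 6: PC=5 exec 'MUL A, 8'. After: A=8 B=2 C=0 D=4 ZF=0 PC=6
Step 7: PC=6 exec 'HALT'. After: A=8 B=2 C=0 D=4 ZF=0 PC=6 HALTED

Answer: 8 2 0 4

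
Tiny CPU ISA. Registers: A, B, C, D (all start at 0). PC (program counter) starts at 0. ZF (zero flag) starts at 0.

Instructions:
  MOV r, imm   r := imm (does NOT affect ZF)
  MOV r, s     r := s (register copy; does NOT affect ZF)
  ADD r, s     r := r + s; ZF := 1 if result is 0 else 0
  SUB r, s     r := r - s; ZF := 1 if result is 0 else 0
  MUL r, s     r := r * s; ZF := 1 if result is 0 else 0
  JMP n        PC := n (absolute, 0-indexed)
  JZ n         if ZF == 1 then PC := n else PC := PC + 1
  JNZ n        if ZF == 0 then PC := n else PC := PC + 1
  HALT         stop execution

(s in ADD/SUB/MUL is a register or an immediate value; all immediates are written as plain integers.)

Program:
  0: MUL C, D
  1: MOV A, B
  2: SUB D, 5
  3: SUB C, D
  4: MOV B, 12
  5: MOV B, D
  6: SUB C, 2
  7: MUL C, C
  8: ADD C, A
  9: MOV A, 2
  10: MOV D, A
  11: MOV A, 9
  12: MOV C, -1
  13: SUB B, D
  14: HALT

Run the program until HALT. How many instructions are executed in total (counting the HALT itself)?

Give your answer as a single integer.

Answer: 15

Derivation:
Step 1: PC=0 exec 'MUL C, D'. After: A=0 B=0 C=0 D=0 ZF=1 PC=1
Step 2: PC=1 exec 'MOV A, B'. After: A=0 B=0 C=0 D=0 ZF=1 PC=2
Step 3: PC=2 exec 'SUB D, 5'. After: A=0 B=0 C=0 D=-5 ZF=0 PC=3
Step 4: PC=3 exec 'SUB C, D'. After: A=0 B=0 C=5 D=-5 ZF=0 PC=4
Step 5: PC=4 exec 'MOV B, 12'. After: A=0 B=12 C=5 D=-5 ZF=0 PC=5
Step 6: PC=5 exec 'MOV B, D'. After: A=0 B=-5 C=5 D=-5 ZF=0 PC=6
Step 7: PC=6 exec 'SUB C, 2'. After: A=0 B=-5 C=3 D=-5 ZF=0 PC=7
Step 8: PC=7 exec 'MUL C, C'. After: A=0 B=-5 C=9 D=-5 ZF=0 PC=8
Step 9: PC=8 exec 'ADD C, A'. After: A=0 B=-5 C=9 D=-5 ZF=0 PC=9
Step 10: PC=9 exec 'MOV A, 2'. After: A=2 B=-5 C=9 D=-5 ZF=0 PC=10
Step 11: PC=10 exec 'MOV D, A'. After: A=2 B=-5 C=9 D=2 ZF=0 PC=11
Step 12: PC=11 exec 'MOV A, 9'. After: A=9 B=-5 C=9 D=2 ZF=0 PC=12
Step 13: PC=12 exec 'MOV C, -1'. After: A=9 B=-5 C=-1 D=2 ZF=0 PC=13
Step 14: PC=13 exec 'SUB B, D'. After: A=9 B=-7 C=-1 D=2 ZF=0 PC=14
Step 15: PC=14 exec 'HALT'. After: A=9 B=-7 C=-1 D=2 ZF=0 PC=14 HALTED
Total instructions executed: 15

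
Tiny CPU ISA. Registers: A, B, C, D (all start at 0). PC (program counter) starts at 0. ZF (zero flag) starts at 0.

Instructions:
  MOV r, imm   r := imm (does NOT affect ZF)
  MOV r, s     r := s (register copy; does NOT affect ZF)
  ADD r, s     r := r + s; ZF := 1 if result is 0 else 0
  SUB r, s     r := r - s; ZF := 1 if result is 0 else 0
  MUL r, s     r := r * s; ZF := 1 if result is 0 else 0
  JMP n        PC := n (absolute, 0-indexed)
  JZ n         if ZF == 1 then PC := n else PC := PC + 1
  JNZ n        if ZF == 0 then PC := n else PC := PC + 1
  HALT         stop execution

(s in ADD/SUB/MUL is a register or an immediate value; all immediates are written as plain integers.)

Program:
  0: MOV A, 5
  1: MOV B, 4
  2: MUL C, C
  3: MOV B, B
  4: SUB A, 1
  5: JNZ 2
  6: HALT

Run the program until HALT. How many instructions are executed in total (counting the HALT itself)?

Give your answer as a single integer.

Answer: 23

Derivation:
Step 1: PC=0 exec 'MOV A, 5'. After: A=5 B=0 C=0 D=0 ZF=0 PC=1
Step 2: PC=1 exec 'MOV B, 4'. After: A=5 B=4 C=0 D=0 ZF=0 PC=2
Step 3: PC=2 exec 'MUL C, C'. After: A=5 B=4 C=0 D=0 ZF=1 PC=3
Step 4: PC=3 exec 'MOV B, B'. After: A=5 B=4 C=0 D=0 ZF=1 PC=4
Step 5: PC=4 exec 'SUB A, 1'. After: A=4 B=4 C=0 D=0 ZF=0 PC=5
Step 6: PC=5 exec 'JNZ 2'. After: A=4 B=4 C=0 D=0 ZF=0 PC=2
Step 7: PC=2 exec 'MUL C, C'. After: A=4 B=4 C=0 D=0 ZF=1 PC=3
Step 8: PC=3 exec 'MOV B, B'. After: A=4 B=4 C=0 D=0 ZF=1 PC=4
Step 9: PC=4 exec 'SUB A, 1'. After: A=3 B=4 C=0 D=0 ZF=0 PC=5
Step 10: PC=5 exec 'JNZ 2'. After: A=3 B=4 C=0 D=0 ZF=0 PC=2
Step 11: PC=2 exec 'MUL C, C'. After: A=3 B=4 C=0 D=0 ZF=1 PC=3
Step 12: PC=3 exec 'MOV B, B'. After: A=3 B=4 C=0 D=0 ZF=1 PC=4
Step 13: PC=4 exec 'SUB A, 1'. After: A=2 B=4 C=0 D=0 ZF=0 PC=5
Step 14: PC=5 exec 'JNZ 2'. After: A=2 B=4 C=0 D=0 ZF=0 PC=2
Step 15: PC=2 exec 'MUL C, C'. After: A=2 B=4 C=0 D=0 ZF=1 PC=3
Step 16: PC=3 exec 'MOV B, B'. After: A=2 B=4 C=0 D=0 ZF=1 PC=4
Step 17: PC=4 exec 'SUB A, 1'. After: A=1 B=4 C=0 D=0 ZF=0 PC=5
Step 18: PC=5 exec 'JNZ 2'. After: A=1 B=4 C=0 D=0 ZF=0 PC=2
Step 19: PC=2 exec 'MUL C, C'. After: A=1 B=4 C=0 D=0 ZF=1 PC=3
Step 20: PC=3 exec 'MOV B, B'. After: A=1 B=4 C=0 D=0 ZF=1 PC=4
Step 21: PC=4 exec 'SUB A, 1'. After: A=0 B=4 C=0 D=0 ZF=1 PC=5
Step 22: PC=5 exec 'JNZ 2'. After: A=0 B=4 C=0 D=0 ZF=1 PC=6
Step 23: PC=6 exec 'HALT'. After: A=0 B=4 C=0 D=0 ZF=1 PC=6 HALTED
Total instructions executed: 23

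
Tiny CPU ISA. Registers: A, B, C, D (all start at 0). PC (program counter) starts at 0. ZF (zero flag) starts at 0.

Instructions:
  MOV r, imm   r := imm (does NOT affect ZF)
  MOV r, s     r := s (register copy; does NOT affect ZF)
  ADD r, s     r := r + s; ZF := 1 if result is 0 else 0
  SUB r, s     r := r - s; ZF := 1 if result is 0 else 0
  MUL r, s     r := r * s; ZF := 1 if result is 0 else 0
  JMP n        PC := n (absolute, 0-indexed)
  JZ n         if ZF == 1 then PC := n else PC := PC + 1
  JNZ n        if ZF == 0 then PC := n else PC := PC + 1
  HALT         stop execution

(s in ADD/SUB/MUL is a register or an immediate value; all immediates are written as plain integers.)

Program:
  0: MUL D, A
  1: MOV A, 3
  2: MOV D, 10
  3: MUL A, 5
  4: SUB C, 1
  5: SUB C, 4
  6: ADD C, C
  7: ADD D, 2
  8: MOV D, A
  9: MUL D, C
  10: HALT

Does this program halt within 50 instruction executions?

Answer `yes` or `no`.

Step 1: PC=0 exec 'MUL D, A'. After: A=0 B=0 C=0 D=0 ZF=1 PC=1
Step 2: PC=1 exec 'MOV A, 3'. After: A=3 B=0 C=0 D=0 ZF=1 PC=2
Step 3: PC=2 exec 'MOV D, 10'. After: A=3 B=0 C=0 D=10 ZF=1 PC=3
Step 4: PC=3 exec 'MUL A, 5'. After: A=15 B=0 C=0 D=10 ZF=0 PC=4
Step 5: PC=4 exec 'SUB C, 1'. After: A=15 B=0 C=-1 D=10 ZF=0 PC=5
Step 6: PC=5 exec 'SUB C, 4'. After: A=15 B=0 C=-5 D=10 ZF=0 PC=6
Step 7: PC=6 exec 'ADD C, C'. After: A=15 B=0 C=-10 D=10 ZF=0 PC=7
Step 8: PC=7 exec 'ADD D, 2'. After: A=15 B=0 C=-10 D=12 ZF=0 PC=8
Step 9: PC=8 exec 'MOV D, A'. After: A=15 B=0 C=-10 D=15 ZF=0 PC=9
Step 10: PC=9 exec 'MUL D, C'. After: A=15 B=0 C=-10 D=-150 ZF=0 PC=10
Step 11: PC=10 exec 'HALT'. After: A=15 B=0 C=-10 D=-150 ZF=0 PC=10 HALTED

Answer: yes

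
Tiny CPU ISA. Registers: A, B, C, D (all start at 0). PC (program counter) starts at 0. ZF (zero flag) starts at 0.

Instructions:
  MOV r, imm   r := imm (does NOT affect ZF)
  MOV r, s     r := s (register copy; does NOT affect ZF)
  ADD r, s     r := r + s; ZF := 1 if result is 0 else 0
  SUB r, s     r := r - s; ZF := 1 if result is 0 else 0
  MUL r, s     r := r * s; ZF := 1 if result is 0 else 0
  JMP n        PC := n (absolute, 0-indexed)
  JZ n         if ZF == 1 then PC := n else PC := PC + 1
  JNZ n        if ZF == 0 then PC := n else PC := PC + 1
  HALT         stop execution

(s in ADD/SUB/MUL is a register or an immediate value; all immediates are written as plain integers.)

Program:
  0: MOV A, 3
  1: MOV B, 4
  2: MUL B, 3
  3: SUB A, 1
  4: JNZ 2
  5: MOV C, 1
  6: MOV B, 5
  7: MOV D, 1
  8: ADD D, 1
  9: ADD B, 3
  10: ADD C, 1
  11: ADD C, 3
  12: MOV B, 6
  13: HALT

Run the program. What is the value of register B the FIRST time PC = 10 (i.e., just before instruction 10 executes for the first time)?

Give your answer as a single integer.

Step 1: PC=0 exec 'MOV A, 3'. After: A=3 B=0 C=0 D=0 ZF=0 PC=1
Step 2: PC=1 exec 'MOV B, 4'. After: A=3 B=4 C=0 D=0 ZF=0 PC=2
Step 3: PC=2 exec 'MUL B, 3'. After: A=3 B=12 C=0 D=0 ZF=0 PC=3
Step 4: PC=3 exec 'SUB A, 1'. After: A=2 B=12 C=0 D=0 ZF=0 PC=4
Step 5: PC=4 exec 'JNZ 2'. After: A=2 B=12 C=0 D=0 ZF=0 PC=2
Step 6: PC=2 exec 'MUL B, 3'. After: A=2 B=36 C=0 D=0 ZF=0 PC=3
Step 7: PC=3 exec 'SUB A, 1'. After: A=1 B=36 C=0 D=0 ZF=0 PC=4
Step 8: PC=4 exec 'JNZ 2'. After: A=1 B=36 C=0 D=0 ZF=0 PC=2
Step 9: PC=2 exec 'MUL B, 3'. After: A=1 B=108 C=0 D=0 ZF=0 PC=3
Step 10: PC=3 exec 'SUB A, 1'. After: A=0 B=108 C=0 D=0 ZF=1 PC=4
Step 11: PC=4 exec 'JNZ 2'. After: A=0 B=108 C=0 D=0 ZF=1 PC=5
Step 12: PC=5 exec 'MOV C, 1'. After: A=0 B=108 C=1 D=0 ZF=1 PC=6
Step 13: PC=6 exec 'MOV B, 5'. After: A=0 B=5 C=1 D=0 ZF=1 PC=7
Step 14: PC=7 exec 'MOV D, 1'. After: A=0 B=5 C=1 D=1 ZF=1 PC=8
Step 15: PC=8 exec 'ADD D, 1'. After: A=0 B=5 C=1 D=2 ZF=0 PC=9
Step 16: PC=9 exec 'ADD B, 3'. After: A=0 B=8 C=1 D=2 ZF=0 PC=10
First time PC=10: B=8

8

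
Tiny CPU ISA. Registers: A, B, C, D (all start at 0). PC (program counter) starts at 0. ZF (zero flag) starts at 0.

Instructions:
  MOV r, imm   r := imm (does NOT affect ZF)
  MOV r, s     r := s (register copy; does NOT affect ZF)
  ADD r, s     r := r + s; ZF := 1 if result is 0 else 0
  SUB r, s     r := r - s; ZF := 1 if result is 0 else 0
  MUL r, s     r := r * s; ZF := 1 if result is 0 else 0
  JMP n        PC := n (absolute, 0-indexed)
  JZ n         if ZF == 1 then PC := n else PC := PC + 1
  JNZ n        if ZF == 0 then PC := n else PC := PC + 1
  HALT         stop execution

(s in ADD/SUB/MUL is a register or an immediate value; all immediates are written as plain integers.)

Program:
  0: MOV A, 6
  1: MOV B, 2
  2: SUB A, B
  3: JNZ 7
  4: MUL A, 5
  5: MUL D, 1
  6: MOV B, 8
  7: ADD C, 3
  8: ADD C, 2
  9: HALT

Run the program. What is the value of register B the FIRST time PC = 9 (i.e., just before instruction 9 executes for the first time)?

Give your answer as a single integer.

Step 1: PC=0 exec 'MOV A, 6'. After: A=6 B=0 C=0 D=0 ZF=0 PC=1
Step 2: PC=1 exec 'MOV B, 2'. After: A=6 B=2 C=0 D=0 ZF=0 PC=2
Step 3: PC=2 exec 'SUB A, B'. After: A=4 B=2 C=0 D=0 ZF=0 PC=3
Step 4: PC=3 exec 'JNZ 7'. After: A=4 B=2 C=0 D=0 ZF=0 PC=7
Step 5: PC=7 exec 'ADD C, 3'. After: A=4 B=2 C=3 D=0 ZF=0 PC=8
Step 6: PC=8 exec 'ADD C, 2'. After: A=4 B=2 C=5 D=0 ZF=0 PC=9
First time PC=9: B=2

2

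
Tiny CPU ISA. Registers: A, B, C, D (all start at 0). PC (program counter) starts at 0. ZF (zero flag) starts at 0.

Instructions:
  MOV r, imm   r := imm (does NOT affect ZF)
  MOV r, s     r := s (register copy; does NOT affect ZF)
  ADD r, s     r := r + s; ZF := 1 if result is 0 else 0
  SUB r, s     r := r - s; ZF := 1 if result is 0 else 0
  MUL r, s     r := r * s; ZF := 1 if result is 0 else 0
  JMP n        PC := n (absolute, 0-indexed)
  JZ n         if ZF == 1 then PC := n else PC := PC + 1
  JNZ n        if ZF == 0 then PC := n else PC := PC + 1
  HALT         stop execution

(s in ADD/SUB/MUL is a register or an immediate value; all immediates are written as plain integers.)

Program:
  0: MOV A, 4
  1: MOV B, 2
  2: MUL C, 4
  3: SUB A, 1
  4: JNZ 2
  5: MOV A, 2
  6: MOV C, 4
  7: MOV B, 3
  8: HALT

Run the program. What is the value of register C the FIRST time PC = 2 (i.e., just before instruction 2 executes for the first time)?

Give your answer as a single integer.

Step 1: PC=0 exec 'MOV A, 4'. After: A=4 B=0 C=0 D=0 ZF=0 PC=1
Step 2: PC=1 exec 'MOV B, 2'. After: A=4 B=2 C=0 D=0 ZF=0 PC=2
First time PC=2: C=0

0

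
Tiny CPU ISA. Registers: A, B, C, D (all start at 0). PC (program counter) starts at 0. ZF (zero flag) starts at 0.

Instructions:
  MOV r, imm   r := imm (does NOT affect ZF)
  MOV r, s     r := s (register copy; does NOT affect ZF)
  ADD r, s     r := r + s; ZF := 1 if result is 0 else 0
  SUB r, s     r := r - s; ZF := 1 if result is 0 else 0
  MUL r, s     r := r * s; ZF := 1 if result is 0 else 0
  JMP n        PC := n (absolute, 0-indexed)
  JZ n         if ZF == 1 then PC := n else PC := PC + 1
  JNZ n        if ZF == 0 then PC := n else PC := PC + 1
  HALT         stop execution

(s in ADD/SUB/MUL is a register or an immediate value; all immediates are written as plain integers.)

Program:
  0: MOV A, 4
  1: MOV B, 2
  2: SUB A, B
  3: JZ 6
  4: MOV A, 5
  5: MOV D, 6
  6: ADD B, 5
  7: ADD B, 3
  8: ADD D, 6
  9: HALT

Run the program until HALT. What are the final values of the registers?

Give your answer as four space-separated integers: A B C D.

Step 1: PC=0 exec 'MOV A, 4'. After: A=4 B=0 C=0 D=0 ZF=0 PC=1
Step 2: PC=1 exec 'MOV B, 2'. After: A=4 B=2 C=0 D=0 ZF=0 PC=2
Step 3: PC=2 exec 'SUB A, B'. After: A=2 B=2 C=0 D=0 ZF=0 PC=3
Step 4: PC=3 exec 'JZ 6'. After: A=2 B=2 C=0 D=0 ZF=0 PC=4
Step 5: PC=4 exec 'MOV A, 5'. After: A=5 B=2 C=0 D=0 ZF=0 PC=5
Step 6: PC=5 exec 'MOV D, 6'. After: A=5 B=2 C=0 D=6 ZF=0 PC=6
Step 7: PC=6 exec 'ADD B, 5'. After: A=5 B=7 C=0 D=6 ZF=0 PC=7
Step 8: PC=7 exec 'ADD B, 3'. After: A=5 B=10 C=0 D=6 ZF=0 PC=8
Step 9: PC=8 exec 'ADD D, 6'. After: A=5 B=10 C=0 D=12 ZF=0 PC=9
Step 10: PC=9 exec 'HALT'. After: A=5 B=10 C=0 D=12 ZF=0 PC=9 HALTED

Answer: 5 10 0 12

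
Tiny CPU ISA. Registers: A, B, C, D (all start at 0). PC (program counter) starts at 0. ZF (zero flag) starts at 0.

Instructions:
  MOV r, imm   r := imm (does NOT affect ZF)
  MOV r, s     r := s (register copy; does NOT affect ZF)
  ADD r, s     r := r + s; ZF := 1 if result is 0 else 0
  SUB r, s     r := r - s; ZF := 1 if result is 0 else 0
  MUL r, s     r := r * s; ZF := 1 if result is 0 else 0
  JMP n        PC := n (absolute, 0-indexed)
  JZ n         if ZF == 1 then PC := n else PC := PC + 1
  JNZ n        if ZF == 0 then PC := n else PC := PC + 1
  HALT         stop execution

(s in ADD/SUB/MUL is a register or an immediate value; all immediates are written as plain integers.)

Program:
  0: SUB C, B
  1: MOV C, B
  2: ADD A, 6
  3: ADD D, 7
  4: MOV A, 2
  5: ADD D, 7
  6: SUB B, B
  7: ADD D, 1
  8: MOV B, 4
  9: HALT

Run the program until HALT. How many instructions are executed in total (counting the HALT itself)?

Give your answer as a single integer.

Step 1: PC=0 exec 'SUB C, B'. After: A=0 B=0 C=0 D=0 ZF=1 PC=1
Step 2: PC=1 exec 'MOV C, B'. After: A=0 B=0 C=0 D=0 ZF=1 PC=2
Step 3: PC=2 exec 'ADD A, 6'. After: A=6 B=0 C=0 D=0 ZF=0 PC=3
Step 4: PC=3 exec 'ADD D, 7'. After: A=6 B=0 C=0 D=7 ZF=0 PC=4
Step 5: PC=4 exec 'MOV A, 2'. After: A=2 B=0 C=0 D=7 ZF=0 PC=5
Step 6: PC=5 exec 'ADD D, 7'. After: A=2 B=0 C=0 D=14 ZF=0 PC=6
Step 7: PC=6 exec 'SUB B, B'. After: A=2 B=0 C=0 D=14 ZF=1 PC=7
Step 8: PC=7 exec 'ADD D, 1'. After: A=2 B=0 C=0 D=15 ZF=0 PC=8
Step 9: PC=8 exec 'MOV B, 4'. After: A=2 B=4 C=0 D=15 ZF=0 PC=9
Step 10: PC=9 exec 'HALT'. After: A=2 B=4 C=0 D=15 ZF=0 PC=9 HALTED
Total instructions executed: 10

Answer: 10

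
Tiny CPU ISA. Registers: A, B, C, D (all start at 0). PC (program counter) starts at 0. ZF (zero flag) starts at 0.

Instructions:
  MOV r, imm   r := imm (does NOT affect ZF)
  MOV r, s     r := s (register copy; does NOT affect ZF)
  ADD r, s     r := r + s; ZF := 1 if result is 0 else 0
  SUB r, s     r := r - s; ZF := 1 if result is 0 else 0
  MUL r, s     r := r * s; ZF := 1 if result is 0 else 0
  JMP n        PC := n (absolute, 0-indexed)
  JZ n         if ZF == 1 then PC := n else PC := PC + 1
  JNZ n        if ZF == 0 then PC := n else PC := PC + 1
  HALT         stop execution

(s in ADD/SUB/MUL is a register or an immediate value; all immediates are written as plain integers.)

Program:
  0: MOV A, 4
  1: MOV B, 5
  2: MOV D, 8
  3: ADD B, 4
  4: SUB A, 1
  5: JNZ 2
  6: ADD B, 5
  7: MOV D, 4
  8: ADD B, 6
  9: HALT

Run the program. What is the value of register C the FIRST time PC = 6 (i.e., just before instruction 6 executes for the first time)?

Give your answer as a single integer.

Step 1: PC=0 exec 'MOV A, 4'. After: A=4 B=0 C=0 D=0 ZF=0 PC=1
Step 2: PC=1 exec 'MOV B, 5'. After: A=4 B=5 C=0 D=0 ZF=0 PC=2
Step 3: PC=2 exec 'MOV D, 8'. After: A=4 B=5 C=0 D=8 ZF=0 PC=3
Step 4: PC=3 exec 'ADD B, 4'. After: A=4 B=9 C=0 D=8 ZF=0 PC=4
Step 5: PC=4 exec 'SUB A, 1'. After: A=3 B=9 C=0 D=8 ZF=0 PC=5
Step 6: PC=5 exec 'JNZ 2'. After: A=3 B=9 C=0 D=8 ZF=0 PC=2
Step 7: PC=2 exec 'MOV D, 8'. After: A=3 B=9 C=0 D=8 ZF=0 PC=3
Step 8: PC=3 exec 'ADD B, 4'. After: A=3 B=13 C=0 D=8 ZF=0 PC=4
Step 9: PC=4 exec 'SUB A, 1'. After: A=2 B=13 C=0 D=8 ZF=0 PC=5
Step 10: PC=5 exec 'JNZ 2'. After: A=2 B=13 C=0 D=8 ZF=0 PC=2
Step 11: PC=2 exec 'MOV D, 8'. After: A=2 B=13 C=0 D=8 ZF=0 PC=3
Step 12: PC=3 exec 'ADD B, 4'. After: A=2 B=17 C=0 D=8 ZF=0 PC=4
Step 13: PC=4 exec 'SUB A, 1'. After: A=1 B=17 C=0 D=8 ZF=0 PC=5
Step 14: PC=5 exec 'JNZ 2'. After: A=1 B=17 C=0 D=8 ZF=0 PC=2
Step 15: PC=2 exec 'MOV D, 8'. After: A=1 B=17 C=0 D=8 ZF=0 PC=3
Step 16: PC=3 exec 'ADD B, 4'. After: A=1 B=21 C=0 D=8 ZF=0 PC=4
Step 17: PC=4 exec 'SUB A, 1'. After: A=0 B=21 C=0 D=8 ZF=1 PC=5
Step 18: PC=5 exec 'JNZ 2'. After: A=0 B=21 C=0 D=8 ZF=1 PC=6
First time PC=6: C=0

0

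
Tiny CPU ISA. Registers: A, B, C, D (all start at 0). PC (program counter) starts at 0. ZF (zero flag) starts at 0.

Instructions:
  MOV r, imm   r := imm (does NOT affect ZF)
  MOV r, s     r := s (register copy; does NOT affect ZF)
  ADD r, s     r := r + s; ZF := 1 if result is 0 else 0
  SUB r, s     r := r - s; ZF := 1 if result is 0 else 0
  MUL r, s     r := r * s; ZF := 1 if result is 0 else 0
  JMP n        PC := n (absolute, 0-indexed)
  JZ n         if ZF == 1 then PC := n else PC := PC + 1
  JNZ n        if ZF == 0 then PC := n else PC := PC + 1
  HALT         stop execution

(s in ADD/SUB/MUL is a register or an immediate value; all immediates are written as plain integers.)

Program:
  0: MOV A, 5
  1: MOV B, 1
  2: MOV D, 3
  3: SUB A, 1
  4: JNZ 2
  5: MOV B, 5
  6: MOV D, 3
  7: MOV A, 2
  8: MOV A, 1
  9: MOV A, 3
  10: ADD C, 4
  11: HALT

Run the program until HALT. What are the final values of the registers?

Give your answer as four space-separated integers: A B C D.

Answer: 3 5 4 3

Derivation:
Step 1: PC=0 exec 'MOV A, 5'. After: A=5 B=0 C=0 D=0 ZF=0 PC=1
Step 2: PC=1 exec 'MOV B, 1'. After: A=5 B=1 C=0 D=0 ZF=0 PC=2
Step 3: PC=2 exec 'MOV D, 3'. After: A=5 B=1 C=0 D=3 ZF=0 PC=3
Step 4: PC=3 exec 'SUB A, 1'. After: A=4 B=1 C=0 D=3 ZF=0 PC=4
Step 5: PC=4 exec 'JNZ 2'. After: A=4 B=1 C=0 D=3 ZF=0 PC=2
Step 6: PC=2 exec 'MOV D, 3'. After: A=4 B=1 C=0 D=3 ZF=0 PC=3
Step 7: PC=3 exec 'SUB A, 1'. After: A=3 B=1 C=0 D=3 ZF=0 PC=4
Step 8: PC=4 exec 'JNZ 2'. After: A=3 B=1 C=0 D=3 ZF=0 PC=2
Step 9: PC=2 exec 'MOV D, 3'. After: A=3 B=1 C=0 D=3 ZF=0 PC=3
Step 10: PC=3 exec 'SUB A, 1'. After: A=2 B=1 C=0 D=3 ZF=0 PC=4
Step 11: PC=4 exec 'JNZ 2'. After: A=2 B=1 C=0 D=3 ZF=0 PC=2
Step 12: PC=2 exec 'MOV D, 3'. After: A=2 B=1 C=0 D=3 ZF=0 PC=3
Step 13: PC=3 exec 'SUB A, 1'. After: A=1 B=1 C=0 D=3 ZF=0 PC=4
Step 14: PC=4 exec 'JNZ 2'. After: A=1 B=1 C=0 D=3 ZF=0 PC=2
Step 15: PC=2 exec 'MOV D, 3'. After: A=1 B=1 C=0 D=3 ZF=0 PC=3
Step 16: PC=3 exec 'SUB A, 1'. After: A=0 B=1 C=0 D=3 ZF=1 PC=4
Step 17: PC=4 exec 'JNZ 2'. After: A=0 B=1 C=0 D=3 ZF=1 PC=5
Step 18: PC=5 exec 'MOV B, 5'. After: A=0 B=5 C=0 D=3 ZF=1 PC=6
Step 19: PC=6 exec 'MOV D, 3'. After: A=0 B=5 C=0 D=3 ZF=1 PC=7
Step 20: PC=7 exec 'MOV A, 2'. After: A=2 B=5 C=0 D=3 ZF=1 PC=8
Step 21: PC=8 exec 'MOV A, 1'. After: A=1 B=5 C=0 D=3 ZF=1 PC=9
Step 22: PC=9 exec 'MOV A, 3'. After: A=3 B=5 C=0 D=3 ZF=1 PC=10
Step 23: PC=10 exec 'ADD C, 4'. After: A=3 B=5 C=4 D=3 ZF=0 PC=11
Step 24: PC=11 exec 'HALT'. After: A=3 B=5 C=4 D=3 ZF=0 PC=11 HALTED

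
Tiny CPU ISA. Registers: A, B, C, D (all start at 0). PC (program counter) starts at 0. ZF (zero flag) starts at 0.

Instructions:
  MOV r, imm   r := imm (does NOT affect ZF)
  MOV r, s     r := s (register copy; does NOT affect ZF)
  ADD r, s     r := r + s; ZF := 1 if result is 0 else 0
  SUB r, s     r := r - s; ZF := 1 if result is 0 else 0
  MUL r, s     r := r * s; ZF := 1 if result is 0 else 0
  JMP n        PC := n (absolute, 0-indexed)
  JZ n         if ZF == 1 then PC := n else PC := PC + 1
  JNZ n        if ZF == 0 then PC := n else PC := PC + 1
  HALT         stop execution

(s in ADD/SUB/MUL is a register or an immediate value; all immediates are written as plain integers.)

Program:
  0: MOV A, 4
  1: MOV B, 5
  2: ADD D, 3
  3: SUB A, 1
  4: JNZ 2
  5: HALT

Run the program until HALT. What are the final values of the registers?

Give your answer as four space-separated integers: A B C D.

Answer: 0 5 0 12

Derivation:
Step 1: PC=0 exec 'MOV A, 4'. After: A=4 B=0 C=0 D=0 ZF=0 PC=1
Step 2: PC=1 exec 'MOV B, 5'. After: A=4 B=5 C=0 D=0 ZF=0 PC=2
Step 3: PC=2 exec 'ADD D, 3'. After: A=4 B=5 C=0 D=3 ZF=0 PC=3
Step 4: PC=3 exec 'SUB A, 1'. After: A=3 B=5 C=0 D=3 ZF=0 PC=4
Step 5: PC=4 exec 'JNZ 2'. After: A=3 B=5 C=0 D=3 ZF=0 PC=2
Step 6: PC=2 exec 'ADD D, 3'. After: A=3 B=5 C=0 D=6 ZF=0 PC=3
Step 7: PC=3 exec 'SUB A, 1'. After: A=2 B=5 C=0 D=6 ZF=0 PC=4
Step 8: PC=4 exec 'JNZ 2'. After: A=2 B=5 C=0 D=6 ZF=0 PC=2
Step 9: PC=2 exec 'ADD D, 3'. After: A=2 B=5 C=0 D=9 ZF=0 PC=3
Step 10: PC=3 exec 'SUB A, 1'. After: A=1 B=5 C=0 D=9 ZF=0 PC=4
Step 11: PC=4 exec 'JNZ 2'. After: A=1 B=5 C=0 D=9 ZF=0 PC=2
Step 12: PC=2 exec 'ADD D, 3'. After: A=1 B=5 C=0 D=12 ZF=0 PC=3
Step 13: PC=3 exec 'SUB A, 1'. After: A=0 B=5 C=0 D=12 ZF=1 PC=4
Step 14: PC=4 exec 'JNZ 2'. After: A=0 B=5 C=0 D=12 ZF=1 PC=5
Step 15: PC=5 exec 'HALT'. After: A=0 B=5 C=0 D=12 ZF=1 PC=5 HALTED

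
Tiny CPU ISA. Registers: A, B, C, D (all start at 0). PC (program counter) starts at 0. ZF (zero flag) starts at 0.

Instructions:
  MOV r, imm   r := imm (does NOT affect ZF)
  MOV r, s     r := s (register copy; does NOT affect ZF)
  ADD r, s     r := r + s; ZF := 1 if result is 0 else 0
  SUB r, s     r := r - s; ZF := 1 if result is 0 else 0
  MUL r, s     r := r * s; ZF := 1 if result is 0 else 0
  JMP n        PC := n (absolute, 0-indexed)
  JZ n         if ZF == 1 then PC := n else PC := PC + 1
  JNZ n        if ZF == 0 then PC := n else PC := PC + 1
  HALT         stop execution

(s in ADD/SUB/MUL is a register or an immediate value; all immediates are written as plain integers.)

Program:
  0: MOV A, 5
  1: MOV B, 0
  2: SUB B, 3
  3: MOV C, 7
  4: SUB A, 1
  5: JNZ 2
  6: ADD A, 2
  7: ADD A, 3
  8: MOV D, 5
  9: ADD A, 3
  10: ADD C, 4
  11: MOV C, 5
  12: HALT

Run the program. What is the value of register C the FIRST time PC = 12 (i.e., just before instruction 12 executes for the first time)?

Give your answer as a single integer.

Step 1: PC=0 exec 'MOV A, 5'. After: A=5 B=0 C=0 D=0 ZF=0 PC=1
Step 2: PC=1 exec 'MOV B, 0'. After: A=5 B=0 C=0 D=0 ZF=0 PC=2
Step 3: PC=2 exec 'SUB B, 3'. After: A=5 B=-3 C=0 D=0 ZF=0 PC=3
Step 4: PC=3 exec 'MOV C, 7'. After: A=5 B=-3 C=7 D=0 ZF=0 PC=4
Step 5: PC=4 exec 'SUB A, 1'. After: A=4 B=-3 C=7 D=0 ZF=0 PC=5
Step 6: PC=5 exec 'JNZ 2'. After: A=4 B=-3 C=7 D=0 ZF=0 PC=2
Step 7: PC=2 exec 'SUB B, 3'. After: A=4 B=-6 C=7 D=0 ZF=0 PC=3
Step 8: PC=3 exec 'MOV C, 7'. After: A=4 B=-6 C=7 D=0 ZF=0 PC=4
Step 9: PC=4 exec 'SUB A, 1'. After: A=3 B=-6 C=7 D=0 ZF=0 PC=5
Step 10: PC=5 exec 'JNZ 2'. After: A=3 B=-6 C=7 D=0 ZF=0 PC=2
Step 11: PC=2 exec 'SUB B, 3'. After: A=3 B=-9 C=7 D=0 ZF=0 PC=3
Step 12: PC=3 exec 'MOV C, 7'. After: A=3 B=-9 C=7 D=0 ZF=0 PC=4
Step 13: PC=4 exec 'SUB A, 1'. After: A=2 B=-9 C=7 D=0 ZF=0 PC=5
Step 14: PC=5 exec 'JNZ 2'. After: A=2 B=-9 C=7 D=0 ZF=0 PC=2
Step 15: PC=2 exec 'SUB B, 3'. After: A=2 B=-12 C=7 D=0 ZF=0 PC=3
Step 16: PC=3 exec 'MOV C, 7'. After: A=2 B=-12 C=7 D=0 ZF=0 PC=4
Step 17: PC=4 exec 'SUB A, 1'. After: A=1 B=-12 C=7 D=0 ZF=0 PC=5
Step 18: PC=5 exec 'JNZ 2'. After: A=1 B=-12 C=7 D=0 ZF=0 PC=2
Step 19: PC=2 exec 'SUB B, 3'. After: A=1 B=-15 C=7 D=0 ZF=0 PC=3
Step 20: PC=3 exec 'MOV C, 7'. After: A=1 B=-15 C=7 D=0 ZF=0 PC=4
Step 21: PC=4 exec 'SUB A, 1'. After: A=0 B=-15 C=7 D=0 ZF=1 PC=5
Step 22: PC=5 exec 'JNZ 2'. After: A=0 B=-15 C=7 D=0 ZF=1 PC=6
Step 23: PC=6 exec 'ADD A, 2'. After: A=2 B=-15 C=7 D=0 ZF=0 PC=7
Step 24: PC=7 exec 'ADD A, 3'. After: A=5 B=-15 C=7 D=0 ZF=0 PC=8
Step 25: PC=8 exec 'MOV D, 5'. After: A=5 B=-15 C=7 D=5 ZF=0 PC=9
Step 26: PC=9 exec 'ADD A, 3'. After: A=8 B=-15 C=7 D=5 ZF=0 PC=10
Step 27: PC=10 exec 'ADD C, 4'. After: A=8 B=-15 C=11 D=5 ZF=0 PC=11
Step 28: PC=11 exec 'MOV C, 5'. After: A=8 B=-15 C=5 D=5 ZF=0 PC=12
First time PC=12: C=5

5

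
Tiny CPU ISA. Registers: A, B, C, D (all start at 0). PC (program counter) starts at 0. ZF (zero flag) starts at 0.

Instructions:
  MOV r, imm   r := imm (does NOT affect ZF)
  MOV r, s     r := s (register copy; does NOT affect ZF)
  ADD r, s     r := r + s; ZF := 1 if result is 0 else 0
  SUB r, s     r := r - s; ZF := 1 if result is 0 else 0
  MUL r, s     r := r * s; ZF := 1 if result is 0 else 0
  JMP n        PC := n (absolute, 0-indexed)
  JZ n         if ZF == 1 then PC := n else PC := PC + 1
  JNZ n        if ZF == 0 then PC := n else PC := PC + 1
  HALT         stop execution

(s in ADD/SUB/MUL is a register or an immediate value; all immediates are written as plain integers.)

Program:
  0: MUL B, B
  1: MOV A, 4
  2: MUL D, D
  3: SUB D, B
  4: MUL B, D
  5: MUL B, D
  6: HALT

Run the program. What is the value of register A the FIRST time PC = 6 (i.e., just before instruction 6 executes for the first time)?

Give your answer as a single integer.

Step 1: PC=0 exec 'MUL B, B'. After: A=0 B=0 C=0 D=0 ZF=1 PC=1
Step 2: PC=1 exec 'MOV A, 4'. After: A=4 B=0 C=0 D=0 ZF=1 PC=2
Step 3: PC=2 exec 'MUL D, D'. After: A=4 B=0 C=0 D=0 ZF=1 PC=3
Step 4: PC=3 exec 'SUB D, B'. After: A=4 B=0 C=0 D=0 ZF=1 PC=4
Step 5: PC=4 exec 'MUL B, D'. After: A=4 B=0 C=0 D=0 ZF=1 PC=5
Step 6: PC=5 exec 'MUL B, D'. After: A=4 B=0 C=0 D=0 ZF=1 PC=6
First time PC=6: A=4

4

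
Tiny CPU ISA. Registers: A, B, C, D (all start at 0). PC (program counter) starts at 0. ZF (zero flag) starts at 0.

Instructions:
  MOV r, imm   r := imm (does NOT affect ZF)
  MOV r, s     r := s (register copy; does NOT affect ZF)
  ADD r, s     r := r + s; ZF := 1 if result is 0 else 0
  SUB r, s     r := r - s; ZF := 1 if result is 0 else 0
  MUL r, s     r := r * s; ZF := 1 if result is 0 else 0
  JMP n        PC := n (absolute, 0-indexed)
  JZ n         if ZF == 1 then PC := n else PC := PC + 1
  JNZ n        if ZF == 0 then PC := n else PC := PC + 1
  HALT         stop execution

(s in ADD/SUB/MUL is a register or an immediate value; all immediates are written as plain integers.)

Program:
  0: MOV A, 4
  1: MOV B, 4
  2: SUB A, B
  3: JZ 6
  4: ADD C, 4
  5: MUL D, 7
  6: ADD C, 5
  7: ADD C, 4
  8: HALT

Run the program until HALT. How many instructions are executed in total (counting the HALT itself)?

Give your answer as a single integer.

Answer: 7

Derivation:
Step 1: PC=0 exec 'MOV A, 4'. After: A=4 B=0 C=0 D=0 ZF=0 PC=1
Step 2: PC=1 exec 'MOV B, 4'. After: A=4 B=4 C=0 D=0 ZF=0 PC=2
Step 3: PC=2 exec 'SUB A, B'. After: A=0 B=4 C=0 D=0 ZF=1 PC=3
Step 4: PC=3 exec 'JZ 6'. After: A=0 B=4 C=0 D=0 ZF=1 PC=6
Step 5: PC=6 exec 'ADD C, 5'. After: A=0 B=4 C=5 D=0 ZF=0 PC=7
Step 6: PC=7 exec 'ADD C, 4'. After: A=0 B=4 C=9 D=0 ZF=0 PC=8
Step 7: PC=8 exec 'HALT'. After: A=0 B=4 C=9 D=0 ZF=0 PC=8 HALTED
Total instructions executed: 7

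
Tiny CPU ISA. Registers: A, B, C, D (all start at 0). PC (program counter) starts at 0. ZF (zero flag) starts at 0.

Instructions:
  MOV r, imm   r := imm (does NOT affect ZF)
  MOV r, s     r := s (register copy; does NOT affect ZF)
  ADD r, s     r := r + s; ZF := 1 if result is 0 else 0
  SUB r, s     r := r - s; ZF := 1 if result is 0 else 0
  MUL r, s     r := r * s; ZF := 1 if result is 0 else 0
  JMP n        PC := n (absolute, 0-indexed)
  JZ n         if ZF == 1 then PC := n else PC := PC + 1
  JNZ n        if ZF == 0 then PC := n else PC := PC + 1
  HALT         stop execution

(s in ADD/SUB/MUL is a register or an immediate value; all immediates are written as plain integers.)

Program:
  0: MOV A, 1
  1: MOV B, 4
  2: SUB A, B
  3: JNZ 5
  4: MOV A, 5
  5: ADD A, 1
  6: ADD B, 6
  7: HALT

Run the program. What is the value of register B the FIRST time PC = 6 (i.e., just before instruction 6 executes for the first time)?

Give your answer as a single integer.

Step 1: PC=0 exec 'MOV A, 1'. After: A=1 B=0 C=0 D=0 ZF=0 PC=1
Step 2: PC=1 exec 'MOV B, 4'. After: A=1 B=4 C=0 D=0 ZF=0 PC=2
Step 3: PC=2 exec 'SUB A, B'. After: A=-3 B=4 C=0 D=0 ZF=0 PC=3
Step 4: PC=3 exec 'JNZ 5'. After: A=-3 B=4 C=0 D=0 ZF=0 PC=5
Step 5: PC=5 exec 'ADD A, 1'. After: A=-2 B=4 C=0 D=0 ZF=0 PC=6
First time PC=6: B=4

4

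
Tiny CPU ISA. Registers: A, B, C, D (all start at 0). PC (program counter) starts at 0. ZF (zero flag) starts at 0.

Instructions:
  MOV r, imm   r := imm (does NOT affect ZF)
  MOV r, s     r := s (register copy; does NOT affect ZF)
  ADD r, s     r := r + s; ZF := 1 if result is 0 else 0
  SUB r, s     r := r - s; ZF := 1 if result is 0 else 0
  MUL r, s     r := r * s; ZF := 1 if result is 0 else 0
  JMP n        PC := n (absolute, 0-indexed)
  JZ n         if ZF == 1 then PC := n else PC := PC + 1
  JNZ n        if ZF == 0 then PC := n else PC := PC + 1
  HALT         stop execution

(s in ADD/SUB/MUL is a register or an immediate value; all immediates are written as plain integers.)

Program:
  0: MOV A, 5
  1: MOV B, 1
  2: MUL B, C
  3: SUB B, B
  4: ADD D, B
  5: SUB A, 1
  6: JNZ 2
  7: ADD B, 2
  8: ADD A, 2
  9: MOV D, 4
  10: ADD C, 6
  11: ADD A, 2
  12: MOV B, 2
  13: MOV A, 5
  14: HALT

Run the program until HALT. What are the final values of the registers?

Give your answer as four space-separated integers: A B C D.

Answer: 5 2 6 4

Derivation:
Step 1: PC=0 exec 'MOV A, 5'. After: A=5 B=0 C=0 D=0 ZF=0 PC=1
Step 2: PC=1 exec 'MOV B, 1'. After: A=5 B=1 C=0 D=0 ZF=0 PC=2
Step 3: PC=2 exec 'MUL B, C'. After: A=5 B=0 C=0 D=0 ZF=1 PC=3
Step 4: PC=3 exec 'SUB B, B'. After: A=5 B=0 C=0 D=0 ZF=1 PC=4
Step 5: PC=4 exec 'ADD D, B'. After: A=5 B=0 C=0 D=0 ZF=1 PC=5
Step 6: PC=5 exec 'SUB A, 1'. After: A=4 B=0 C=0 D=0 ZF=0 PC=6
Step 7: PC=6 exec 'JNZ 2'. After: A=4 B=0 C=0 D=0 ZF=0 PC=2
Step 8: PC=2 exec 'MUL B, C'. After: A=4 B=0 C=0 D=0 ZF=1 PC=3
Step 9: PC=3 exec 'SUB B, B'. After: A=4 B=0 C=0 D=0 ZF=1 PC=4
Step 10: PC=4 exec 'ADD D, B'. After: A=4 B=0 C=0 D=0 ZF=1 PC=5
Step 11: PC=5 exec 'SUB A, 1'. After: A=3 B=0 C=0 D=0 ZF=0 PC=6
Step 12: PC=6 exec 'JNZ 2'. After: A=3 B=0 C=0 D=0 ZF=0 PC=2
Step 13: PC=2 exec 'MUL B, C'. After: A=3 B=0 C=0 D=0 ZF=1 PC=3
Step 14: PC=3 exec 'SUB B, B'. After: A=3 B=0 C=0 D=0 ZF=1 PC=4
Step 15: PC=4 exec 'ADD D, B'. After: A=3 B=0 C=0 D=0 ZF=1 PC=5
Step 16: PC=5 exec 'SUB A, 1'. After: A=2 B=0 C=0 D=0 ZF=0 PC=6
Step 17: PC=6 exec 'JNZ 2'. After: A=2 B=0 C=0 D=0 ZF=0 PC=2
Step 18: PC=2 exec 'MUL B, C'. After: A=2 B=0 C=0 D=0 ZF=1 PC=3
Step 19: PC=3 exec 'SUB B, B'. After: A=2 B=0 C=0 D=0 ZF=1 PC=4
Step 20: PC=4 exec 'ADD D, B'. After: A=2 B=0 C=0 D=0 ZF=1 PC=5
Step 21: PC=5 exec 'SUB A, 1'. After: A=1 B=0 C=0 D=0 ZF=0 PC=6
Step 22: PC=6 exec 'JNZ 2'. After: A=1 B=0 C=0 D=0 ZF=0 PC=2
Step 23: PC=2 exec 'MUL B, C'. After: A=1 B=0 C=0 D=0 ZF=1 PC=3
Step 24: PC=3 exec 'SUB B, B'. After: A=1 B=0 C=0 D=0 ZF=1 PC=4
Step 25: PC=4 exec 'ADD D, B'. After: A=1 B=0 C=0 D=0 ZF=1 PC=5
Step 26: PC=5 exec 'SUB A, 1'. After: A=0 B=0 C=0 D=0 ZF=1 PC=6
Step 27: PC=6 exec 'JNZ 2'. After: A=0 B=0 C=0 D=0 ZF=1 PC=7
Step 28: PC=7 exec 'ADD B, 2'. After: A=0 B=2 C=0 D=0 ZF=0 PC=8
Step 29: PC=8 exec 'ADD A, 2'. After: A=2 B=2 C=0 D=0 ZF=0 PC=9
Step 30: PC=9 exec 'MOV D, 4'. After: A=2 B=2 C=0 D=4 ZF=0 PC=10
Step 31: PC=10 exec 'ADD C, 6'. After: A=2 B=2 C=6 D=4 ZF=0 PC=11
Step 32: PC=11 exec 'ADD A, 2'. After: A=4 B=2 C=6 D=4 ZF=0 PC=12
Step 33: PC=12 exec 'MOV B, 2'. After: A=4 B=2 C=6 D=4 ZF=0 PC=13
Step 34: PC=13 exec 'MOV A, 5'. After: A=5 B=2 C=6 D=4 ZF=0 PC=14
Step 35: PC=14 exec 'HALT'. After: A=5 B=2 C=6 D=4 ZF=0 PC=14 HALTED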